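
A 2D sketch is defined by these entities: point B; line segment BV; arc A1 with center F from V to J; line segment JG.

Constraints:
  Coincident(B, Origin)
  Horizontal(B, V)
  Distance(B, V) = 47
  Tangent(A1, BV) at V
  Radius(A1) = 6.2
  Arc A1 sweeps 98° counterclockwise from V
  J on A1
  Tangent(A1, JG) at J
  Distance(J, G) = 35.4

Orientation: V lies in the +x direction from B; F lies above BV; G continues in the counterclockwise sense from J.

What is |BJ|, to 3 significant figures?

53.6

Since A1 is tangent to BV there, FV ⟂ BV, so F = V + (0, 6.2) = (47.0, 6.20). On A1, V sits at bearing -90° from F; a 98° counterclockwise sweep puts J at bearing 8°, so J = F + 6.2·(cos 8°, sin 8°) = (53.1, 7.06). Then |BJ| = |J − B| = 53.6.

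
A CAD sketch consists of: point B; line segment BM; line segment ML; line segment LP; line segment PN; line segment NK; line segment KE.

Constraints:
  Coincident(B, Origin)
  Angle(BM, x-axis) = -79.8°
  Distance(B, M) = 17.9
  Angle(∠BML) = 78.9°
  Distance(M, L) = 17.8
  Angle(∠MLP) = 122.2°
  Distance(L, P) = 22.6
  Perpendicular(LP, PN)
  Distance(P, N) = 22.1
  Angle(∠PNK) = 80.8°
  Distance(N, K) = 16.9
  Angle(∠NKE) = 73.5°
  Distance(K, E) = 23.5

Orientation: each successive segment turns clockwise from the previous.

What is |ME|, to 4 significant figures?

30.64

∠PNK = 80.8° gives NK at -67.90° from the x-axis; with |NK| = 16.9, K = (-1.127, -2.204). ∠NKE = 73.5° gives KE at -174.4° from the x-axis; with |KE| = 23.5, E = (-24.52, -4.497). Then |ME| = |E − M| = 30.64.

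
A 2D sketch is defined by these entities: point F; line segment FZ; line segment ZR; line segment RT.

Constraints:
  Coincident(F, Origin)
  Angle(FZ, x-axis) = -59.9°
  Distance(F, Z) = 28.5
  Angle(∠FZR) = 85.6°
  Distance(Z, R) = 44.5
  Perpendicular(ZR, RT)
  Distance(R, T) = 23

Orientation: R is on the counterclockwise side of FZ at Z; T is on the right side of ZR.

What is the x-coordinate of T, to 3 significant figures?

64.0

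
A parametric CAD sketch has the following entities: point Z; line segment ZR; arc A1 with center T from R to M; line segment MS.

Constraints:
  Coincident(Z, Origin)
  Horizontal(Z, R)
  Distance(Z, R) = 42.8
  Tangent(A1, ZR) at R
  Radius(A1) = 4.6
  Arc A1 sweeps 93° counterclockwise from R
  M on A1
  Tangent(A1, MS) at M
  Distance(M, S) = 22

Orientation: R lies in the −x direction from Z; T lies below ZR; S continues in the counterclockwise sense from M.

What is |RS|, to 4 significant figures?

27.03

Z is at the origin; ZR is horizontal with |ZR| = 42.8 and R on the −x side, so R = (-42.80, 0.000). A1 meets ZR tangentially, so TR is at right angles to ZR, so T = R + (0, -4.6) = (-42.80, -4.600). On A1, R sits at bearing 90° from T; a 93° counterclockwise sweep puts M at bearing 183°, so M = T + 4.6·(cos 183°, sin 183°) = (-47.39, -4.841). Since A1 is tangent to MS there, TM ⟂ MS, so MS runs along (−sin 183°, cos 183°); with |MS| = 22.0, S = (-46.24, -26.81). Then |RS| = |S − R| = 27.03.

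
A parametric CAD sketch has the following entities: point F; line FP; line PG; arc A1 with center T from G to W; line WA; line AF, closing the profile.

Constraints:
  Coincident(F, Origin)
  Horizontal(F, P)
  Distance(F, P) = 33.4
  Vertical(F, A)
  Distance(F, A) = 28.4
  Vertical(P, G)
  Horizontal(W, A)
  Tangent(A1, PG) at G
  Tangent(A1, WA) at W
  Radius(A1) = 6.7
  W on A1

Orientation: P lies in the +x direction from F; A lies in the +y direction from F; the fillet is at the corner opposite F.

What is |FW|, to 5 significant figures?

38.980

F is at the origin; FP is horizontal with |FP| = 33.4 and P on the +x side, so P = (33.400, 0.0000). F and A share the same x with |FA| = 28.4 and A on the +y side, so A = (0.0000, 28.400). The virtual corner opposite F is at (33.400, 28.400). Tangency of A1 to PG means the radius TG is perpendicular to PG and A1 meets WA tangentially, so TW is at right angles to WA, with radius 6.7, so the center T sits 6.7 in from both sides at T = (26.700, 21.700). That places the tangent points at G = (33.400, 21.700) on PG and W = (26.700, 28.400) on WA. Then |FW| = |W − F| = 38.980.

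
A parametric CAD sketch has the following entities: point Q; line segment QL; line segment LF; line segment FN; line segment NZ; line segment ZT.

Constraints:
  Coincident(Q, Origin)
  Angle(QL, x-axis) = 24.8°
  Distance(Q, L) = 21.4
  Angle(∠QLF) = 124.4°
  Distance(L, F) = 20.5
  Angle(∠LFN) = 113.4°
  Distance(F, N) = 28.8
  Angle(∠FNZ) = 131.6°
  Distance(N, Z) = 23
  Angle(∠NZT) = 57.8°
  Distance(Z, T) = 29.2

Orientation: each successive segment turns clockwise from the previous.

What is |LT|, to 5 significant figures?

23.616

Q is at the origin; QL runs at 24.8° with length 21.4, so L = (19.426, 8.9763). ∠QLF = 124.4° gives LF at -30.800° from the x-axis; with |LF| = 20.5, F = (37.035, -1.5206). ∠LFN = 113.4° gives FN at -97.400° from the x-axis; with |FN| = 28.8, N = (33.326, -30.081). ∠FNZ = 131.6° gives NZ at -145.80° from the x-axis; with |NZ| = 23.0, Z = (14.303, -43.009). ∠NZT = 57.8° gives ZT at 92.000° from the x-axis; with |ZT| = 29.2, T = (13.284, -13.826). Then |LT| = |T − L| = 23.616.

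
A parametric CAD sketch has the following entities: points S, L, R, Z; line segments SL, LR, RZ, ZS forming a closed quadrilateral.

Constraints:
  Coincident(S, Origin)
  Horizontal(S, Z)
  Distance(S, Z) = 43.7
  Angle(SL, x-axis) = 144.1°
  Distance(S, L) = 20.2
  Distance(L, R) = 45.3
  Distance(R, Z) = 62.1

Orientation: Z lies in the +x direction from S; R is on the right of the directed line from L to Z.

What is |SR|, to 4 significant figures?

34.06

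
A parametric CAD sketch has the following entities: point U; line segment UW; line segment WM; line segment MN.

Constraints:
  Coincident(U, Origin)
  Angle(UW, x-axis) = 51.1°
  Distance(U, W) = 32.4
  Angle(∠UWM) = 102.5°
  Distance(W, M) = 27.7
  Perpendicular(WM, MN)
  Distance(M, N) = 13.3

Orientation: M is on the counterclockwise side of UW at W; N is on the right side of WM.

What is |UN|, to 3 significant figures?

56.8

∠UWM = 102.5°, so WM runs at 51.1° + (180° − 102.5°) = 129° from the x-axis; with |WM| = 27.7, M = W + 27.7·(cos 129°, sin 129°) = (3.06, 46.9). WM ⟂ MN; with |MN| = 13.3 on the right of WM, N = M + 13.3·(0.782, 0.624) = (13.5, 55.2). Then |UN| = |N − U| = 56.8.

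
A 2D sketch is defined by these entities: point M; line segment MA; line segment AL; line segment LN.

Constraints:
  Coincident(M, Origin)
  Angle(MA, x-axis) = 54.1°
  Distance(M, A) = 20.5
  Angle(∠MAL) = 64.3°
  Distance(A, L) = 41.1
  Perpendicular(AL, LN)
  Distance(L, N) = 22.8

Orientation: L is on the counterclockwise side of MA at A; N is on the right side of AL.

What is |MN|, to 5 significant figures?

52.353

M is at the origin; MA runs at 54.1° with length 20.5, so A = 20.5·(cos 54.1°, sin 54.1°) = (12.021, 16.606). ∠MAL = 64.3°, so AL runs at 54.1° + (180° − 64.3°) = 169.80° from the x-axis; with |AL| = 41.1, L = A + 41.1·(cos 169.80°, sin 169.80°) = (-28.430, 23.884). The perpendicularity gives LN at right angles to AL; with |LN| = 22.8 on the right of AL, N = L + 22.8·(0.17708, 0.98420) = (-24.392, 46.324). Then |MN| = |N − M| = 52.353.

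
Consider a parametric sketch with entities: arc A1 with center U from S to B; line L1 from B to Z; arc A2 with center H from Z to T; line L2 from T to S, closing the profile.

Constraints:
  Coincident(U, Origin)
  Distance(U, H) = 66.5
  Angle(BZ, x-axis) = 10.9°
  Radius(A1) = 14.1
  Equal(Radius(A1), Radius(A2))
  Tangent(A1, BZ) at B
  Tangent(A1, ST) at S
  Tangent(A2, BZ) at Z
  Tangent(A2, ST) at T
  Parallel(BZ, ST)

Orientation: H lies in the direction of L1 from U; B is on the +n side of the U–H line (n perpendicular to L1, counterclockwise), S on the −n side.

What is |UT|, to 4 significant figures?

67.98

Tangency of A1 to both parallel lines with radius 14.1 puts B and S at U ± 14.1·n: B = (-2.666, 13.85), S = (2.666, -13.85). Equal radii place Z and T the same way about H: Z = H + 14.1·n = (62.63, 26.42), T = H − 14.1·n = (67.97, -1.271). Then |UT| = |T − U| = 67.98.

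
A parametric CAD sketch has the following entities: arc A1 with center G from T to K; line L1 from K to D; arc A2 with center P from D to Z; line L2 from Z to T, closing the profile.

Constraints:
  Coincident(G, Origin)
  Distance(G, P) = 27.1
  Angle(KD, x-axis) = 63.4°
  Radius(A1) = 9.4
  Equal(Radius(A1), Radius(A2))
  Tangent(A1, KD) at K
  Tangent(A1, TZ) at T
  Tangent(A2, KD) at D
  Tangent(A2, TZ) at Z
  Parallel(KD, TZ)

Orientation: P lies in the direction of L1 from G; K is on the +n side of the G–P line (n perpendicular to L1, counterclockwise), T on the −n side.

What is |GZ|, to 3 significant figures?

28.7

The slot axis is L1's direction at 63.4°, so u = (cos 63.4°, sin 63.4°) = (0.448, 0.894) and n = (−sin 63.4°, cos 63.4°) = (-0.894, 0.448). G is at the origin and P lies 27.1 along u from G, so P = 27.1·u = (12.1, 24.2). Tangency of A1 to both parallel lines with radius 9.4 puts K and T at G ± 9.4·n: K = (-8.41, 4.21), T = (8.41, -4.21). Equal radii place D and Z the same way about P: D = P + 9.4·n = (3.73, 28.4), Z = P − 9.4·n = (20.5, 20.0). Then |GZ| = |Z − G| = 28.7.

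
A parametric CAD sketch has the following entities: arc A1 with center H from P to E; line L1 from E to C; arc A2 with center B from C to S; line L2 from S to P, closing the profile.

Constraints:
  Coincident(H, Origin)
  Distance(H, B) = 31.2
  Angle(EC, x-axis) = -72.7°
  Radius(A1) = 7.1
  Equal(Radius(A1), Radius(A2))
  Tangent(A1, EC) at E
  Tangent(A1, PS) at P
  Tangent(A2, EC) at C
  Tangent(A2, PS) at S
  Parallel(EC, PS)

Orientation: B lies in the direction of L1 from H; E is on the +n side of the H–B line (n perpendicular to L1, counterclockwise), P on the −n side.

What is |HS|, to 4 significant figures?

32.00

The slot axis is L1's direction at -72.7°, so u = (cos -72.7°, sin -72.7°) = (0.2974, -0.9548) and n = (−sin -72.7°, cos -72.7°) = (0.9548, 0.2974). H is at the origin and B lies 31.2 along u from H, so B = 31.2·u = (9.278, -29.79). Tangency of A1 to both parallel lines with radius 7.1 puts E and P at H ± 7.1·n: E = (6.779, 2.111), P = (-6.779, -2.111). Equal radii place C and S the same way about B: C = B + 7.1·n = (16.06, -27.68), S = B − 7.1·n = (2.499, -31.90). Then |HS| = |S − H| = 32.00.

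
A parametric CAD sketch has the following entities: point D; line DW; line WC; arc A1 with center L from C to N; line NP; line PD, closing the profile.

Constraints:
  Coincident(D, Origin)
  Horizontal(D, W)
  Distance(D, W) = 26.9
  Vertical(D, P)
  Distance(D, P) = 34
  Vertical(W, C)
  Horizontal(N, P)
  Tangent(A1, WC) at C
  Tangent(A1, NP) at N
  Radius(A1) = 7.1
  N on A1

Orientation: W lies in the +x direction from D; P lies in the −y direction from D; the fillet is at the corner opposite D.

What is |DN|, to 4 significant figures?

39.35

D is at the origin; DW is horizontal with |DW| = 26.9 and W on the +x side, so W = (26.90, 0.000). D and P share the same x with |DP| = 34.0 and P on the −y side, so P = (0.000, -34.00). The virtual corner opposite D is at (26.90, -34.00). Since A1 is tangent to WC there, LC ⟂ WC and the tangent condition forces LN to be normal to NP, with radius 7.1, so the center L sits 7.1 in from both sides at L = (19.80, -26.90). That places the tangent points at C = (26.90, -26.90) on WC and N = (19.80, -34.00) on NP. Then |DN| = |N − D| = 39.35.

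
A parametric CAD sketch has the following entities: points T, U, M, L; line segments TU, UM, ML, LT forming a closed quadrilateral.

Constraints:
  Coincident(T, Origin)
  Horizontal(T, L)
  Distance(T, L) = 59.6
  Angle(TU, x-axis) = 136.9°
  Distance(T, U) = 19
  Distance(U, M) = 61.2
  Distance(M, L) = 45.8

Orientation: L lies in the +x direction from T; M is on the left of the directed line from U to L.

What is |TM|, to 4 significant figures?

57.84

Checks: |UM| = 61.20 ✓; |ML| = 45.80 ✓.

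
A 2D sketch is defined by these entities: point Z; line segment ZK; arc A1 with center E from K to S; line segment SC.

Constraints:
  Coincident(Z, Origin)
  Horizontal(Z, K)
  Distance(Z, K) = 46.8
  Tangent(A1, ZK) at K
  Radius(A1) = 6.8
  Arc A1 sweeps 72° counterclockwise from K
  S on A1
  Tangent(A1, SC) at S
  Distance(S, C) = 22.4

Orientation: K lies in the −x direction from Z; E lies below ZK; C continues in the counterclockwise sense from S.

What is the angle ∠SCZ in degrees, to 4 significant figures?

48.64°

On A1, K sits at bearing 90° from E; a 72° counterclockwise sweep puts S at bearing 162°, so S = E + 6.8·(cos 162°, sin 162°) = (-53.27, -4.699). A1 meets SC tangentially, so ES is at right angles to SC, so SC runs along (−sin 162°, cos 162°); with |SC| = 22.4, C = (-60.19, -26.00). Then cos ∠SCZ = CS·CZ / (|CS||CZ|), giving 48.64°.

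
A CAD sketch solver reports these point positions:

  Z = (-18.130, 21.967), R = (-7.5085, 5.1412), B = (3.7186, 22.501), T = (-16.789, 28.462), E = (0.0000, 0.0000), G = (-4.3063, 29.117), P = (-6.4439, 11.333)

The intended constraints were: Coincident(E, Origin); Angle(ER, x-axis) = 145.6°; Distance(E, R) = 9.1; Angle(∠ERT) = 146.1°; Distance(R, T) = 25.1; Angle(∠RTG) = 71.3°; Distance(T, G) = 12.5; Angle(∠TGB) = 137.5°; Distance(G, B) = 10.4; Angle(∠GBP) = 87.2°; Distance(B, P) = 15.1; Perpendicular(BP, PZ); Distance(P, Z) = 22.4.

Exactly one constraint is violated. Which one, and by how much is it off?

Distance(P, Z) = 22.4 — off by 6.60.

E = (0.00, 0.00) ✓; ER at 145.6° ✓; |ER| = 9.100 ✓; ∠ERT = 146.1° ✓; |RT| = 25.10 ✓; ∠RTG = 71.30° ✓; |TG| = 12.50 ✓; ∠TGB = 137.5° ✓; |GB| = 10.40 ✓; ∠GBP = 87.20° ✓; |BP| = 15.10 ✓; ∠(BP, PZ) = 90.00° ✓; |PZ| = 15.80 ✗.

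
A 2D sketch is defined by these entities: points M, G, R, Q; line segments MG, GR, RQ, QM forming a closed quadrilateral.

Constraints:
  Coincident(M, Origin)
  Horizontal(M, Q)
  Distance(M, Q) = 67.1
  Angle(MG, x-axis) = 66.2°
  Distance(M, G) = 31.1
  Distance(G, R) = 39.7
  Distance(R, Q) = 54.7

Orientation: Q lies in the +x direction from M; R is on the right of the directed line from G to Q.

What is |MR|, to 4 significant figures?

17.61

Checks: |GR| = 39.70 ✓; |RQ| = 54.70 ✓.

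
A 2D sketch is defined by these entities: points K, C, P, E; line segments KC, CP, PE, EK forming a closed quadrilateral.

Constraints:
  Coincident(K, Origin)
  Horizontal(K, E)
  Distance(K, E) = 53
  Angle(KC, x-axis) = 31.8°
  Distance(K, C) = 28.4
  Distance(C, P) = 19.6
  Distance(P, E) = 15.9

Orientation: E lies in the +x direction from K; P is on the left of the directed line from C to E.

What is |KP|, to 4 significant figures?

45.47

K is at the origin; K and E share the same y with |KE| = 53.0 and E in +x, so E = (53.0, 0). KC runs at 31.8° with |KC| = 28.4, so C = (24.14, 14.97). P is determined by |CP| = 19.6 and |PE| = 15.9 together: it lies at the intersection of circle(C, 19.6) and circle(E, 15.9). With |CE| = 32.51, the foot of the radical line on CE is 18.28 from C and the perpendicular offset is √(19.6² − 18.28²) = 7.081. Taking the left-of-CE solution: P = (43.62, 12.84).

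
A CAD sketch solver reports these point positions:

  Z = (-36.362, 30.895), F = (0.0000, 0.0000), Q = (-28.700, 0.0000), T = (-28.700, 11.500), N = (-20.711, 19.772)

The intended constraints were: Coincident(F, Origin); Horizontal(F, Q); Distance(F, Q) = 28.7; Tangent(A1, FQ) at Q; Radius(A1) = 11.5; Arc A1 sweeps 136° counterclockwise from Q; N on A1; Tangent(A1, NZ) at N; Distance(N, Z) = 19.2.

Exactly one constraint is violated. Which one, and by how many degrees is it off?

Tangent(A1, NZ) at N — off by 8.60°.

F = (0.00, 0.00) ✓; F.y = 0.00, Q.y = 0.00 ✓; |FQ| = 28.70 ✓; ∠(TQ, QF) = 90.00° ✓; |TQ| = 11.50 ✓; bearing(T→N) − bearing(T→Q) = 136.0° ✓; |TN| = 11.50 ✓; ∠(TN, NZ) = 81.40° ✗; |NZ| = 19.20 ✓.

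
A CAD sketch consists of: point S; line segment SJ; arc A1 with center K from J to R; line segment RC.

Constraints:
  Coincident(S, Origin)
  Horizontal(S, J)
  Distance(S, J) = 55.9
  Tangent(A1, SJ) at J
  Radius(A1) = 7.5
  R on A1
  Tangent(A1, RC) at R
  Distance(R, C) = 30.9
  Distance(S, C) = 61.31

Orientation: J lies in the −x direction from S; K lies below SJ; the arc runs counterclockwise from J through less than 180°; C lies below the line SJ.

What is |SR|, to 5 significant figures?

63.477

S is at the origin; SJ is horizontal with |SJ| = 55.9 and J on the −x side, so J = (-55.900, 0.0000). Tangency of A1 to SJ means the radius KJ is perpendicular to SJ, so K = J + (0, -7.5) = (-55.900, -7.5000). Since KR ⟂ RC (tangency), |KC| = √(7.5² + 30.9²) = 31.797 regardless of where R sits on A1. So C lies on both circle(S, 61.31) and circle(K, 31.797); the below-SJ intersection is C = (-47.896, -38.273). R is the foot of the tangent from C: R = (-62.508, -11.047).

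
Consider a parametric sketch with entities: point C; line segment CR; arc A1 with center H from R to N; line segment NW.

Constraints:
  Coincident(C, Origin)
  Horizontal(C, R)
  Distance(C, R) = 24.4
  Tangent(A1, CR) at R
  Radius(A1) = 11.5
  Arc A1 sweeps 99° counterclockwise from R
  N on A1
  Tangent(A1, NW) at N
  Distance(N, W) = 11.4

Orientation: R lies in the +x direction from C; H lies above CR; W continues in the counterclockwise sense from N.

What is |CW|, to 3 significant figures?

41.9

On A1, R sits at bearing -90° from H; a 99° counterclockwise sweep puts N at bearing 9°, so N = H + 11.5·(cos 9°, sin 9°) = (35.8, 13.3). A1 meets NW tangentially, so HN is at right angles to NW, so NW runs along (−sin 9°, cos 9°); with |NW| = 11.4, W = (34.0, 24.6). Then |CW| = |W − C| = 41.9.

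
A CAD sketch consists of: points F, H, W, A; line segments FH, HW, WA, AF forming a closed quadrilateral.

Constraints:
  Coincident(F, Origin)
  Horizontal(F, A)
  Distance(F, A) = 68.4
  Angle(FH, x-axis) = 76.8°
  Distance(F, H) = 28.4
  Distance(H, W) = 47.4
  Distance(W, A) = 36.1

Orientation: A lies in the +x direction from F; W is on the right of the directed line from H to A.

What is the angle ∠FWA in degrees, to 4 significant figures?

144.5°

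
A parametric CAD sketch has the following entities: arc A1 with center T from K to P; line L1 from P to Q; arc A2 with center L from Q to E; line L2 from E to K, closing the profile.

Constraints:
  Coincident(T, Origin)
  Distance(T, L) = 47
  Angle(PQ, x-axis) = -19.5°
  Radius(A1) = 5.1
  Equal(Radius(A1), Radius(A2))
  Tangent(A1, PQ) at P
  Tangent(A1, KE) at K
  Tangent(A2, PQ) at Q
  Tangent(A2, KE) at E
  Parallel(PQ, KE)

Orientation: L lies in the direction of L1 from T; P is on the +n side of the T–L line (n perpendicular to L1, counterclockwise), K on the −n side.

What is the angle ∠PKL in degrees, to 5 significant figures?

83.807°

The slot axis is L1's direction at -19.5°, so u = (cos -19.5°, sin -19.5°) = (0.94264, -0.33381) and n = (−sin -19.5°, cos -19.5°) = (0.33381, 0.94264). T is at the origin and L lies 47.0 along u from T, so L = 47.0·u = (44.304, -15.689). Tangency of A1 to both parallel lines with radius 5.1 puts P and K at T ± 5.1·n: P = (1.7024, 4.8075), K = (-1.7024, -4.8075). Then cos ∠PKL = KP·KL / (|KP||KL|), giving 83.807°.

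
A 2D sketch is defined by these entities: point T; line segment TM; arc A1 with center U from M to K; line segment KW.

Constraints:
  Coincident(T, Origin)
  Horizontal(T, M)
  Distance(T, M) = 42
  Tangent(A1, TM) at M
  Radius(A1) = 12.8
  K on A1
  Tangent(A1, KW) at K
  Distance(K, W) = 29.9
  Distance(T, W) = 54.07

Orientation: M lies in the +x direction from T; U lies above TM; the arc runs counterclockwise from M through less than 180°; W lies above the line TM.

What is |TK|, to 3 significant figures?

55.8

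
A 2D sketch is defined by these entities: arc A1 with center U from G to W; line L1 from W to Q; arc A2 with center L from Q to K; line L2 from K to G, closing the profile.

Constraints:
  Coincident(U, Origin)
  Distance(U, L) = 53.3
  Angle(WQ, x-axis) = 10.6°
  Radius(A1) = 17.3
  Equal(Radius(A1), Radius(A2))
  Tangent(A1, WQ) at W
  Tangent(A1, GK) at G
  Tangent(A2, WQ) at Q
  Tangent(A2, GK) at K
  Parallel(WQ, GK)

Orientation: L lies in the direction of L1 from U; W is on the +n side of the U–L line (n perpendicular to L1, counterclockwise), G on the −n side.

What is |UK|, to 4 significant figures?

56.04

The slot axis is L1's direction at 10.6°, so u = (cos 10.6°, sin 10.6°) = (0.9829, 0.1840) and n = (−sin 10.6°, cos 10.6°) = (-0.1840, 0.9829). U is at the origin and L lies 53.3 along u from U, so L = 53.3·u = (52.39, 9.805). Tangency of A1 to both parallel lines with radius 17.3 puts W and G at U ± 17.3·n: W = (-3.182, 17.00), G = (3.182, -17.00). Equal radii place Q and K the same way about L: Q = L + 17.3·n = (49.21, 26.81), K = L − 17.3·n = (55.57, -7.200). Then |UK| = |K − U| = 56.04.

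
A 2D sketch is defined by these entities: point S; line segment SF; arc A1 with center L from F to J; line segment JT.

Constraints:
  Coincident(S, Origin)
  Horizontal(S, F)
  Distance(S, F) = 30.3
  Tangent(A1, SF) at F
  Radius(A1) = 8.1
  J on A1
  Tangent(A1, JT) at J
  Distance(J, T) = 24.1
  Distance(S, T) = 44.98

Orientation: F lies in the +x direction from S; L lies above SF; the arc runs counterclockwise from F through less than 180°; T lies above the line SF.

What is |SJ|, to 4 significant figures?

39.45

S is at the origin; SF is horizontal with |SF| = 30.3 and F on the +x side, so F = (30.30, 0.000). The tangent condition forces LF to be normal to SF, so L = F + (0, 8.1) = (30.30, 8.100). Since LJ ⟂ JT (tangency), |LT| = √(8.1² + 24.1²) = 25.42 regardless of where J sits on A1. So T lies on both circle(S, 44.98) and circle(L, 25.42); the above-SF intersection is T = (29.99, 33.52). J is the foot of the tangent from T: J = (37.95, 10.77).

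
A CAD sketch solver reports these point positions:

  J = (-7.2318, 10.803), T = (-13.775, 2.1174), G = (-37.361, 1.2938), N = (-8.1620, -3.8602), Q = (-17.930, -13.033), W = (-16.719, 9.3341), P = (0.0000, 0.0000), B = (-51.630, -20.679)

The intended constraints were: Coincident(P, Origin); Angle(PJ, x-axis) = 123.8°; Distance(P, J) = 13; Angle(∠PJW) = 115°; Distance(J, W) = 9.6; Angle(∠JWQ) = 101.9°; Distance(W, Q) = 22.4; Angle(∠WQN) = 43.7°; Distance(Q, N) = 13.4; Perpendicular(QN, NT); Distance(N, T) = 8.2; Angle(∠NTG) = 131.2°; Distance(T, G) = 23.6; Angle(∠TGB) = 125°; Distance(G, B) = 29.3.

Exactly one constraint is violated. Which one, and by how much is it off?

Distance(G, B) = 29.3 — off by 3.10.

P = (0.00, 0.00) ✓; PJ at 123.8° ✓; |PJ| = 13.00 ✓; ∠PJW = 115.0° ✓; |JW| = 9.600 ✓; ∠JWQ = 101.9° ✓; |WQ| = 22.40 ✓; ∠WQN = 43.70° ✓; |QN| = 13.40 ✓; ∠(QN, NT) = 90.00° ✓; |NT| = 8.200 ✓; ∠NTG = 131.2° ✓; |TG| = 23.60 ✓; ∠TGB = 125.0° ✓; |GB| = 26.20 ✗.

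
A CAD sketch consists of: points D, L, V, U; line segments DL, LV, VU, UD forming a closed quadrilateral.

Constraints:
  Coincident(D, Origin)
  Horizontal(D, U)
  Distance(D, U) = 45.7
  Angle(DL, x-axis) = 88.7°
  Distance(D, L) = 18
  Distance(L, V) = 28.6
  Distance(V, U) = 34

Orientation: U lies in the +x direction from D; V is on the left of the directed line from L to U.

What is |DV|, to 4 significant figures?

39.23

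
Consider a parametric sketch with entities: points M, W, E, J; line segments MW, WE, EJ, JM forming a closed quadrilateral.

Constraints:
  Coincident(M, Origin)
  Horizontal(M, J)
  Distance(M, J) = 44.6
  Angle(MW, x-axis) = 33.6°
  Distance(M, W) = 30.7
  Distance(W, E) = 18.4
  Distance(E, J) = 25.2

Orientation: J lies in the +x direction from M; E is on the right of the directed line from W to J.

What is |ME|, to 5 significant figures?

19.405

M is at the origin; M and J share the same y with |MJ| = 44.6 and J in +x, so J = (44.6, 0). MW runs at 33.6° with |MW| = 30.7, so W = (25.571, 16.989). E is determined by |WE| = 18.4 and |EJ| = 25.2 together: it lies at the intersection of circle(W, 18.4) and circle(J, 25.2). With |WJ| = 25.510, the foot of the radical line on WJ is 6.9437 from W and the perpendicular offset is √(18.4² − 6.9437²) = 17.040. Taking the right-of-WJ solution: E = (19.402, -0.34616).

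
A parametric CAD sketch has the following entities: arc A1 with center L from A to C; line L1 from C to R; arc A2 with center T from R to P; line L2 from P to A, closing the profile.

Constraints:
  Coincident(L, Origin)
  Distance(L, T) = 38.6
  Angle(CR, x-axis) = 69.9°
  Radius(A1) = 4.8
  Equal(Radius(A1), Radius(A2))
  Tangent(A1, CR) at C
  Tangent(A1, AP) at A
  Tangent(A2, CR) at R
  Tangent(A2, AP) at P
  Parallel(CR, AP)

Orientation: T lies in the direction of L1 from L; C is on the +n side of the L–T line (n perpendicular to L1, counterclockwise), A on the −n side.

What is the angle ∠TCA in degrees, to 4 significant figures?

82.91°

The slot axis is L1's direction at 69.9°, so u = (cos 69.9°, sin 69.9°) = (0.3437, 0.9391) and n = (−sin 69.9°, cos 69.9°) = (-0.9391, 0.3437). L is at the origin and T lies 38.6 along u from L, so T = 38.6·u = (13.27, 36.25). Tangency of A1 to both parallel lines with radius 4.8 puts C and A at L ± 4.8·n: C = (-4.508, 1.650), A = (4.508, -1.650). Then cos ∠TCA = CT·CA / (|CT||CA|), giving 82.91°.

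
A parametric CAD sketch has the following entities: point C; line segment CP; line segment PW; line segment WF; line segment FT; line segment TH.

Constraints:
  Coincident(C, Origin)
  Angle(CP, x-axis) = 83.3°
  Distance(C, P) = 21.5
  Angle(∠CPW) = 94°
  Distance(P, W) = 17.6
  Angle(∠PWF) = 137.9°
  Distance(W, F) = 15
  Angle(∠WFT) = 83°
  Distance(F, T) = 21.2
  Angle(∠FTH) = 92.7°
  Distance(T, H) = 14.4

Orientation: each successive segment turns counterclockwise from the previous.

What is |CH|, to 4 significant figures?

9.017

C is at the origin; CP runs at 83.3° with length 21.5, so P = (2.508, 21.35). ∠CPW = 94.0° gives PW at 169.3° from the x-axis; with |PW| = 17.6, W = (-14.79, 24.62). ∠PWF = 137.9° gives WF at -148.6° from the x-axis; with |WF| = 15.0, F = (-27.59, 16.81). ∠WFT = 83.0° gives FT at -51.60° from the x-axis; with |FT| = 21.2, T = (-14.42, 0.1915). ∠FTH = 92.7° gives TH at 35.70° from the x-axis; with |TH| = 14.4, H = (-2.726, 8.594). Then |CH| = |H − C| = 9.017.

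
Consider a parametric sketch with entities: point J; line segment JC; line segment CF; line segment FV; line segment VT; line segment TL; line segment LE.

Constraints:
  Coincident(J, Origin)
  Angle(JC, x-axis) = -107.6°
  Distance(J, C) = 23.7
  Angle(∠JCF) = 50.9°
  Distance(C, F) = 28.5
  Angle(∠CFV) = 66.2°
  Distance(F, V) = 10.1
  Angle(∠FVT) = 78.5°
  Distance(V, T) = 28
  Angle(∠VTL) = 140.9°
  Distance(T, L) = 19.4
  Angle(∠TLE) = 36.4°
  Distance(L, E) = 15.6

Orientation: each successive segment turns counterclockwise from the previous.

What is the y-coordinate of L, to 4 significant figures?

-47.77

J is at the origin; JC runs at -107.6° with length 23.7, so C = (-7.166, -22.59). ∠JCF = 50.9° gives CF at 21.50° from the x-axis; with |CF| = 28.5, F = (19.35, -12.15). ∠CFV = 66.2° gives FV at 135.3° from the x-axis; with |FV| = 10.1, V = (12.17, -5.041). ∠FVT = 78.5° gives VT at -123.2° from the x-axis; with |VT| = 28.0, T = (-3.160, -28.47). ∠VTL = 140.9° gives TL at -84.10° from the x-axis; with |TL| = 19.4, L = (-1.166, -47.77). So L.y = -47.77.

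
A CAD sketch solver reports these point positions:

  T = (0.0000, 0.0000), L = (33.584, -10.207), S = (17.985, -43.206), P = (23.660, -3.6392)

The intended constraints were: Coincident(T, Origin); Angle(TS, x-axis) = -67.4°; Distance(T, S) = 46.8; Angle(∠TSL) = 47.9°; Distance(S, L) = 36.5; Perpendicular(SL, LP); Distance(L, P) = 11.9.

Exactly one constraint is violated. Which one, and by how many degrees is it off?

Perpendicular(SL, LP) — off by 8.20°.

T = (0.00, 0.00) ✓; TS at -67.40° ✓; |TS| = 46.80 ✓; ∠TSL = 47.90° ✓; |SL| = 36.50 ✓; ∠(SL, LP) = 81.80° ✗; |LP| = 11.90 ✓.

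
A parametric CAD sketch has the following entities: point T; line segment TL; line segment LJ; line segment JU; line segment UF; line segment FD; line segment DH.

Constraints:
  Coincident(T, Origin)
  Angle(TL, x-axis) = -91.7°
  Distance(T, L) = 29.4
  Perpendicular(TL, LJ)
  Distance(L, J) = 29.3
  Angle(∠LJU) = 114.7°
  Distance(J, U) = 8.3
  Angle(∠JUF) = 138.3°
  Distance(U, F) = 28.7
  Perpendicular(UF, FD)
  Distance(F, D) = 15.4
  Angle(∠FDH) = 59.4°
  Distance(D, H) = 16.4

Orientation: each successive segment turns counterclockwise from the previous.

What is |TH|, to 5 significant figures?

23.938

T is at the origin; TL runs at -91.7° with length 29.4, so L = (-0.87219, -29.387). TL ⟂ LJ, so LJ runs at -1.7000°; with |LJ| = 29.3, J = (28.415, -30.256). ∠LJU = 114.7° gives JU at 63.600° from the x-axis; with |JU| = 8.3, U = (32.105, -22.822). ∠JUF = 138.3° gives UF at 105.30° from the x-axis; with |UF| = 28.7, F = (24.532, 4.8609). UF ⟂ FD, so FD runs at -164.70°; with |FD| = 15.4, D = (9.6780, 0.79728). ∠FDH = 59.4° gives DH at -44.100° from the x-axis; with |DH| = 16.4, H = (21.455, -10.616). Then |TH| = |H − T| = 23.938.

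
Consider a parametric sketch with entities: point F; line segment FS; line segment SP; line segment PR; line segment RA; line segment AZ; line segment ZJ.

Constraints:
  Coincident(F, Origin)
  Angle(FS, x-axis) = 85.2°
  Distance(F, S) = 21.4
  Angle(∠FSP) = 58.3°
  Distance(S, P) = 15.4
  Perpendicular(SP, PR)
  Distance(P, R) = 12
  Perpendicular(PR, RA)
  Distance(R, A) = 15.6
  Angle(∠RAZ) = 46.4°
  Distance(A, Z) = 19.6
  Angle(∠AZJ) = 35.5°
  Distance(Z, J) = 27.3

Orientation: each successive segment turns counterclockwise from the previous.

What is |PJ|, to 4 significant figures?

25.53

F is at the origin; FS runs at 85.2° with length 21.4, so S = (1.791, 21.32). ∠FSP = 58.3° gives SP at -153.1° from the x-axis; with |SP| = 15.4, P = (-11.94, 14.36). SP ⟂ PR, so PR runs at -63.10°; with |PR| = 12.0, R = (-6.514, 3.656). PR is perpendicular to RA, so RA runs at 26.90°; with |RA| = 15.6, A = (7.398, 10.71). ∠RAZ = 46.4° gives AZ at 160.5° from the x-axis; with |AZ| = 19.6, Z = (-11.08, 17.26). ∠AZJ = 35.5° gives ZJ at -55.00° from the x-axis; with |ZJ| = 27.3, J = (4.581, -5.106). Then |PJ| = |J − P| = 25.53.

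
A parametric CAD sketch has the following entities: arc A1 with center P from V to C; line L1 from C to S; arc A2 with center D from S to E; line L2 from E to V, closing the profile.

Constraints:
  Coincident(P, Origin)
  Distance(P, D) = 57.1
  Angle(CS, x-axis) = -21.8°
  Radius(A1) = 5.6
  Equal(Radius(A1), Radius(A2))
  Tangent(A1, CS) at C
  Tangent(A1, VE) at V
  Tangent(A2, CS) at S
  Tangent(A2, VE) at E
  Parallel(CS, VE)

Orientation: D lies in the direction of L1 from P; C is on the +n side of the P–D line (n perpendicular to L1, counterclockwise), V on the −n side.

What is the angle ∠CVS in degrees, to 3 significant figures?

78.9°

Tangency of A1 to both parallel lines with radius 5.6 puts C and V at P ± 5.6·n: C = (2.08, 5.20), V = (-2.08, -5.20). Equal radii place S and E the same way about D: S = D + 5.6·n = (55.1, -16.0), E = D − 5.6·n = (50.9, -26.4). Then cos ∠CVS = VC·VS / (|VC||VS|), giving 78.9°.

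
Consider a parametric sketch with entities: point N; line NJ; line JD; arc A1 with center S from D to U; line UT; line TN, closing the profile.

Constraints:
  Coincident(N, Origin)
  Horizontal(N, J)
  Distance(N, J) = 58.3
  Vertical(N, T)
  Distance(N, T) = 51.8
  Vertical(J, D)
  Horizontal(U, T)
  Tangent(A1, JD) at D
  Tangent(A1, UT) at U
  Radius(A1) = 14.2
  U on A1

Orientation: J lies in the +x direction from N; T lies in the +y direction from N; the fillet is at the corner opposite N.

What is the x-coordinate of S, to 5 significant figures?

44.100

N is at the origin; N and J share the same y with |NJ| = 58.3 and J on the +x side, so J = (58.300, 0.0000). NT is vertical with |NT| = 51.8 and T on the +y side, so T = (0.0000, 51.800). The virtual corner opposite N is at (58.300, 51.800). The tangent condition forces SD to be normal to JD and A1 meets UT tangentially, so SU is at right angles to UT, with radius 14.2, so the center S sits 14.2 in from both sides at S = (44.100, 37.600). So S.x = 44.100.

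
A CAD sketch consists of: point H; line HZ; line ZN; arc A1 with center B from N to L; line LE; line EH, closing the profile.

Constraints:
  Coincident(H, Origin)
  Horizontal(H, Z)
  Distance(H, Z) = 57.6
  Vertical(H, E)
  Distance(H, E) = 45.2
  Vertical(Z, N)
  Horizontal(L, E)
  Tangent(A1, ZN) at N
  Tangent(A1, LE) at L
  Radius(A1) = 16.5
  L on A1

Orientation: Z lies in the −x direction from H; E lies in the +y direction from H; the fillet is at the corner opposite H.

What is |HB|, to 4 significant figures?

50.13

HE is vertical with |HE| = 45.2 and E on the +y side, so E = (0.000, 45.20). The virtual corner opposite H is at (-57.60, 45.20). Since A1 is tangent to ZN there, BN ⟂ ZN and A1 meets LE tangentially, so BL is at right angles to LE, with radius 16.5, so the center B sits 16.5 in from both sides at B = (-41.10, 28.70). Then |HB| = |B − H| = 50.13.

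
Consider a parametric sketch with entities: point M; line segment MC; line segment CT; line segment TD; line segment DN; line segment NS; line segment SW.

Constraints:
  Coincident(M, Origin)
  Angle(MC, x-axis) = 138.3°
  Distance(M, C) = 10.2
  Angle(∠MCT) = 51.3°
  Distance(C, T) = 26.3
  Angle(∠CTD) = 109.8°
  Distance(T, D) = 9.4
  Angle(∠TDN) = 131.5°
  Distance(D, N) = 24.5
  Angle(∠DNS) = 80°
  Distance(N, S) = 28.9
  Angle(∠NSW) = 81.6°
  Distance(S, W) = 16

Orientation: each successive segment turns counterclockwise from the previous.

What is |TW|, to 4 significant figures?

19.46

M is at the origin; MC runs at 138.3° with length 10.2, so C = (-7.616, 6.785). ∠MCT = 51.3° gives CT at -93.00° from the x-axis; with |CT| = 26.3, T = (-8.992, -19.48). ∠CTD = 109.8° gives TD at -22.80° from the x-axis; with |TD| = 9.4, D = (-0.3266, -23.12). ∠TDN = 131.5° gives DN at 25.70° from the x-axis; with |DN| = 24.5, N = (21.75, -12.50). ∠DNS = 80.0° gives NS at 125.7° from the x-axis; with |NS| = 28.9, S = (4.885, 10.97). ∠NSW = 81.6° gives SW at -135.9° from the x-axis; with |SW| = 16.0, W = (-6.605, -0.1620). Then |TW| = |W − T| = 19.46.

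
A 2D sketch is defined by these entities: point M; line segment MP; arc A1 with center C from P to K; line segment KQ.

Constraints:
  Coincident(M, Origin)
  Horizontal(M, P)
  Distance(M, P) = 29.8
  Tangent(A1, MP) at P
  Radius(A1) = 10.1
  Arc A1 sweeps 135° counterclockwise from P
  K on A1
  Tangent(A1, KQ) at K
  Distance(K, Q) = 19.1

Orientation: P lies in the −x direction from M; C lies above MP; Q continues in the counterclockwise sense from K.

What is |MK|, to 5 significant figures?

28.472

The tangent condition forces CP to be normal to MP, so C = P + (0, 10.1) = (-29.800, 10.100). On A1, P sits at bearing -90° from C; a 135° counterclockwise sweep puts K at bearing 45°, so K = C + 10.1·(cos 45°, sin 45°) = (-22.658, 17.242). Then |MK| = |K − M| = 28.472.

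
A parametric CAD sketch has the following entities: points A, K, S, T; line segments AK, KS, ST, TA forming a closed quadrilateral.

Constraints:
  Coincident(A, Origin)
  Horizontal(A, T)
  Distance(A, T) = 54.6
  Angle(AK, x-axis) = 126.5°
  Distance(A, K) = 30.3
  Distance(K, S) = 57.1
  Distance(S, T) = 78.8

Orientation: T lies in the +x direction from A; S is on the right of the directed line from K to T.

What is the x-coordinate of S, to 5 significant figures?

-17.079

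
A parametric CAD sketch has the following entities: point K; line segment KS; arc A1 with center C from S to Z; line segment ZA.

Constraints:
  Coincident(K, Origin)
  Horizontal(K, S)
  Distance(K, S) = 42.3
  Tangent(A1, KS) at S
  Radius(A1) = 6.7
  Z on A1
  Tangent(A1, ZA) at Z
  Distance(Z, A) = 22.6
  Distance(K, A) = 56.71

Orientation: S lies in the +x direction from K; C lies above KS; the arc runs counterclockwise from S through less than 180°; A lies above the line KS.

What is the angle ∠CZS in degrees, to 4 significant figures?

44.32°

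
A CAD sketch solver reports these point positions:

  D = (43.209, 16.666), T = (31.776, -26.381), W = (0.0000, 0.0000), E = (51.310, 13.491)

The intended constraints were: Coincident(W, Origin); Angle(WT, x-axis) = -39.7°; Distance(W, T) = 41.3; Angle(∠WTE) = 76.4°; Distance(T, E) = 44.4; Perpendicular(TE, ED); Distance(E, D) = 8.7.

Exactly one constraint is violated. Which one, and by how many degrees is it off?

Perpendicular(TE, ED) — off by 4.70°.

W = (0.00, 0.00) ✓; WT at -39.70° ✓; |WT| = 41.30 ✓; ∠WTE = 76.40° ✓; |TE| = 44.40 ✓; ∠(TE, ED) = 94.70° ✗; |ED| = 8.701 ✓.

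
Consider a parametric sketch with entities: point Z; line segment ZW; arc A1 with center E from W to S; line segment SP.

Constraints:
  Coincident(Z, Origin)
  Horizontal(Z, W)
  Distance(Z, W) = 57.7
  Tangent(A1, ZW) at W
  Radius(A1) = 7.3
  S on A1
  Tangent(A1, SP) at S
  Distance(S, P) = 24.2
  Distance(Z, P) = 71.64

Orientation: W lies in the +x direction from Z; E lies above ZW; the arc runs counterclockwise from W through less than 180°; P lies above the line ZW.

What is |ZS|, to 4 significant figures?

65.43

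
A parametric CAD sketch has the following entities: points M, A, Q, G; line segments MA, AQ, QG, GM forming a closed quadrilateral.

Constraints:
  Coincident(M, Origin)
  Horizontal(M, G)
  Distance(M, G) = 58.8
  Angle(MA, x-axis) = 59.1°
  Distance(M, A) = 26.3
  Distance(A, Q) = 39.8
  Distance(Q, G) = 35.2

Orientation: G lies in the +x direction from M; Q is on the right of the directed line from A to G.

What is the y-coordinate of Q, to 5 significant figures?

-14.907

M is at the origin; MG is horizontal with |MG| = 58.8 and G in +x, so G = (58.8, 0). MA runs at 59.1° with |MA| = 26.3, so A = (13.506, 22.567). Q is determined by |AQ| = 39.8 and |QG| = 35.2 together: it lies at the intersection of circle(A, 39.8) and circle(G, 35.2). With |AG| = 50.604, the foot of the radical line on AG is 28.711 from A and the perpendicular offset is √(39.8² − 28.711²) = 27.563. Taking the right-of-AG solution: Q = (26.912, -14.907).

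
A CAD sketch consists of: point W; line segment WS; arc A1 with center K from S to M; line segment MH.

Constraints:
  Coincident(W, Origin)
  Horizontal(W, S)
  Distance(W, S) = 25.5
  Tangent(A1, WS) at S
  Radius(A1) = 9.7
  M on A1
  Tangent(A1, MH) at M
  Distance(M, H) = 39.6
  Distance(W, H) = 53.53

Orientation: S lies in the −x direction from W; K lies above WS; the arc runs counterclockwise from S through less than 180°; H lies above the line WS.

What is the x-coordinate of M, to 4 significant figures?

-15.83

Checks: W.y = 0.00, S.y = 0.00 ✓; |KM| = 9.700 ✓; ∠(KM, MH) = 90.00° ✓; |MH| = 39.60 ✓; |WH| = 53.53 ✓.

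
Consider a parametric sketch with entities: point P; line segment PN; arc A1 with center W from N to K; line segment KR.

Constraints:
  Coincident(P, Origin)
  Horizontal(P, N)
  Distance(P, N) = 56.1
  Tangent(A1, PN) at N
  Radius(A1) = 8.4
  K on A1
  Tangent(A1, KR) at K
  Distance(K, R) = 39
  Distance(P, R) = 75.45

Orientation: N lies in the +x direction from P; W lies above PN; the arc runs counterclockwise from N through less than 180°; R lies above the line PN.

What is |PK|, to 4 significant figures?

65.12

P is at the origin; PN is horizontal with |PN| = 56.1 and N on the +x side, so N = (56.10, 0.000). Since A1 is tangent to PN there, WN ⟂ PN, so W = N + (0, 8.4) = (56.10, 8.400). Since WK ⟂ KR (tangency), |WR| = √(8.4² + 39.0²) = 39.89 regardless of where K sits on A1. So R lies on both circle(P, 75.45) and circle(W, 39.89); the above-PN intersection is R = (58.01, 48.25). K is the foot of the tangent from R: K = (64.39, 9.774).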